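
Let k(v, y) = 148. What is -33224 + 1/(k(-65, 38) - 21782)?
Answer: -718768017/21634 ≈ -33224.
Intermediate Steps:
-33224 + 1/(k(-65, 38) - 21782) = -33224 + 1/(148 - 21782) = -33224 + 1/(-21634) = -33224 - 1/21634 = -718768017/21634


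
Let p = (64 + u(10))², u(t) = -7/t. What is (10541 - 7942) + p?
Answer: 660589/100 ≈ 6605.9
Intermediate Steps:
p = 400689/100 (p = (64 - 7/10)² = (633/10)² = 400689/100 ≈ 4006.9)
(10541 - 7942) + p = (10541 - 7942) + 400689/100 = 2599 + 400689/100 = 660589/100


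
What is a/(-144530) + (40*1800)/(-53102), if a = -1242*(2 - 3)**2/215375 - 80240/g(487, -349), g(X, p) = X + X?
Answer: -272754632374963223/201248726761814375 ≈ -1.3553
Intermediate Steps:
g(X, p) = 2*X
a = -8641449854/104887625 (a = -1242*(2 - 3)**2/215375 - 80240/(2*487) = -1242*(-1)**2*(1/215375) - 80240/974 = -1242*1*(1/215375) - 80240*1/974 = -1242*1/215375 - 40120/487 = -1242/215375 - 40120/487 = -8641449854/104887625 ≈ -82.388)
a/(-144530) + (40*1800)/(-53102) = -8641449854/104887625/(-144530) + (40*1800)/(-53102) = -8641449854/104887625*(-1/144530) + 72000*(-1/53102) = 4320724927/7579704220625 - 36000/26551 = -272754632374963223/201248726761814375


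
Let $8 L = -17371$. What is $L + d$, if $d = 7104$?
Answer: $\frac{39461}{8} \approx 4932.6$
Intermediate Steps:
$L = - \frac{17371}{8}$ ($L = \frac{1}{8} \left(-17371\right) = - \frac{17371}{8} \approx -2171.4$)
$L + d = - \frac{17371}{8} + 7104 = \frac{39461}{8}$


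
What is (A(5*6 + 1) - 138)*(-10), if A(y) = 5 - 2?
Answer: 1350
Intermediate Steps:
A(y) = 3
(A(5*6 + 1) - 138)*(-10) = (3 - 138)*(-10) = -135*(-10) = 1350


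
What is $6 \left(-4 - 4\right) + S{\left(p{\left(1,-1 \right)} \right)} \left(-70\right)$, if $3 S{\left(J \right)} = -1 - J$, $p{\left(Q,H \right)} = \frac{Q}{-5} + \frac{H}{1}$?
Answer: $- \frac{158}{3} \approx -52.667$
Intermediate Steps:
$p{\left(Q,H \right)} = H - \frac{Q}{5}$ ($p{\left(Q,H \right)} = Q \left(- \frac{1}{5}\right) + H 1 = - \frac{Q}{5} + H = H - \frac{Q}{5}$)
$S{\left(J \right)} = - \frac{1}{3} - \frac{J}{3}$ ($S{\left(J \right)} = \frac{-1 - J}{3} = - \frac{1}{3} - \frac{J}{3}$)
$6 \left(-4 - 4\right) + S{\left(p{\left(1,-1 \right)} \right)} \left(-70\right) = 6 \left(-4 - 4\right) + \left(- \frac{1}{3} - \frac{-1 - \frac{1}{5}}{3}\right) \left(-70\right) = 6 \left(-8\right) + \left(- \frac{1}{3} - \frac{-1 - \frac{1}{5}}{3}\right) \left(-70\right) = -48 + \left(- \frac{1}{3} - - \frac{2}{5}\right) \left(-70\right) = -48 + \left(- \frac{1}{3} + \frac{2}{5}\right) \left(-70\right) = -48 + \frac{1}{15} \left(-70\right) = -48 - \frac{14}{3} = - \frac{158}{3}$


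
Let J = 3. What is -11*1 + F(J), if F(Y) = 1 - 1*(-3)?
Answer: -7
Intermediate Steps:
F(Y) = 4 (F(Y) = 1 + 3 = 4)
-11*1 + F(J) = -11*1 + 4 = -11 + 4 = -7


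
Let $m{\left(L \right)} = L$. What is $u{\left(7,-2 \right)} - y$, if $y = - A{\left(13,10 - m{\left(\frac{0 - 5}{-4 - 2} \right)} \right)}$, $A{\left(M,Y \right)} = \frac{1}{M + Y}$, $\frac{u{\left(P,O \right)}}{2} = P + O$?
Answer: $\frac{1336}{133} \approx 10.045$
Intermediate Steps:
$u{\left(P,O \right)} = 2 O + 2 P$ ($u{\left(P,O \right)} = 2 \left(P + O\right) = 2 \left(O + P\right) = 2 O + 2 P$)
$y = - \frac{6}{133}$ ($y = - \frac{1}{13 + \left(10 - \frac{0 - 5}{-4 - 2}\right)} = - \frac{1}{13 + \left(10 - - \frac{5}{-6}\right)} = - \frac{1}{13 + \left(10 - \left(-5\right) \left(- \frac{1}{6}\right)\right)} = - \frac{1}{13 + \left(10 - \frac{5}{6}\right)} = - \frac{1}{13 + \frac{55}{6}} = - \frac{1}{\frac{133}{6}} = \left(-1\right) \frac{6}{133} = - \frac{6}{133} \approx -0.045113$)
$u{\left(7,-2 \right)} - y = \left(2 \left(-2\right) + 2 \cdot 7\right) - - \frac{6}{133} = \left(-4 + 14\right) + \frac{6}{133} = 10 + \frac{6}{133} = \frac{1336}{133}$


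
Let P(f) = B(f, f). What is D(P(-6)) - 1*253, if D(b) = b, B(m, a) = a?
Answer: -259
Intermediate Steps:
P(f) = f
D(P(-6)) - 1*253 = -6 - 1*253 = -6 - 253 = -259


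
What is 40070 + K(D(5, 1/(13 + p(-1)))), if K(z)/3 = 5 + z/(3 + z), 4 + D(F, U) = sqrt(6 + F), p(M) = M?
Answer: 400871/10 - 9*sqrt(11)/10 ≈ 40084.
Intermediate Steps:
D(F, U) = -4 + sqrt(6 + F)
K(z) = 15 + 3*z/(3 + z) (K(z) = 3*(5 + z/(3 + z)) = 15 + 3*z/(3 + z))
40070 + K(D(5, 1/(13 + p(-1)))) = 40070 + 9*(5 + 2*(-4 + sqrt(6 + 5)))/(3 + (-4 + sqrt(6 + 5))) = 40070 + 9*(5 + 2*(-4 + sqrt(11)))/(3 + (-4 + sqrt(11))) = 40070 + 9*(5 + (-8 + 2*sqrt(11)))/(-1 + sqrt(11)) = 40070 + 9*(-3 + 2*sqrt(11))/(-1 + sqrt(11))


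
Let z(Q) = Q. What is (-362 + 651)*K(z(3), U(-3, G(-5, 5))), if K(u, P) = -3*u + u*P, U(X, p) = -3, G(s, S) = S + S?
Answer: -5202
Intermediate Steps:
G(s, S) = 2*S
K(u, P) = -3*u + P*u
(-362 + 651)*K(z(3), U(-3, G(-5, 5))) = (-362 + 651)*(3*(-3 - 3)) = 289*(3*(-6)) = 289*(-18) = -5202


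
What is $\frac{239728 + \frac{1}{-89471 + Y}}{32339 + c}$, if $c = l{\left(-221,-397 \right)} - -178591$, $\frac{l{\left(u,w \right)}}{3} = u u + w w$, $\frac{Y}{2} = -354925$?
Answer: $\frac{63873208229}{221220079960} \approx 0.28873$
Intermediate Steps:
$Y = -709850$ ($Y = 2 \left(-354925\right) = -709850$)
$l{\left(u,w \right)} = 3 u^{2} + 3 w^{2}$ ($l{\left(u,w \right)} = 3 \left(u u + w w\right) = 3 \left(u^{2} + w^{2}\right) = 3 u^{2} + 3 w^{2}$)
$c = 797941$ ($c = \left(3 \left(-221\right)^{2} + 3 \left(-397\right)^{2}\right) - -178591 = \left(3 \cdot 48841 + 3 \cdot 157609\right) + 178591 = \left(146523 + 472827\right) + 178591 = 619350 + 178591 = 797941$)
$\frac{239728 + \frac{1}{-89471 + Y}}{32339 + c} = \frac{239728 + \frac{1}{-89471 - 709850}}{32339 + 797941} = \frac{239728 + \frac{1}{-799321}}{830280} = \left(239728 - \frac{1}{799321}\right) \frac{1}{830280} = \frac{191619624687}{799321} \cdot \frac{1}{830280} = \frac{63873208229}{221220079960}$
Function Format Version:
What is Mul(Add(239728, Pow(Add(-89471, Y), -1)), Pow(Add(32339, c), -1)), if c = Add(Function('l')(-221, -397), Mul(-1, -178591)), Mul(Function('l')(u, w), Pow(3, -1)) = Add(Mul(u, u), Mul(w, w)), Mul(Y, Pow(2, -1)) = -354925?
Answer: Rational(63873208229, 221220079960) ≈ 0.28873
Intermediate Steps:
Y = -709850 (Y = Mul(2, -354925) = -709850)
Function('l')(u, w) = Add(Mul(3, Pow(u, 2)), Mul(3, Pow(w, 2))) (Function('l')(u, w) = Mul(3, Add(Mul(u, u), Mul(w, w))) = Mul(3, Add(Pow(u, 2), Pow(w, 2))) = Add(Mul(3, Pow(u, 2)), Mul(3, Pow(w, 2))))
c = 797941 (c = Add(Add(Mul(3, Pow(-221, 2)), Mul(3, Pow(-397, 2))), Mul(-1, -178591)) = Add(Add(Mul(3, 48841), Mul(3, 157609)), 178591) = Add(Add(146523, 472827), 178591) = Add(619350, 178591) = 797941)
Mul(Add(239728, Pow(Add(-89471, Y), -1)), Pow(Add(32339, c), -1)) = Mul(Add(239728, Pow(Add(-89471, -709850), -1)), Pow(Add(32339, 797941), -1)) = Mul(Add(239728, Pow(-799321, -1)), Pow(830280, -1)) = Mul(Add(239728, Rational(-1, 799321)), Rational(1, 830280)) = Mul(Rational(191619624687, 799321), Rational(1, 830280)) = Rational(63873208229, 221220079960)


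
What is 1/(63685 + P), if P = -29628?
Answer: 1/34057 ≈ 2.9363e-5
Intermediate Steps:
1/(63685 + P) = 1/(63685 - 29628) = 1/34057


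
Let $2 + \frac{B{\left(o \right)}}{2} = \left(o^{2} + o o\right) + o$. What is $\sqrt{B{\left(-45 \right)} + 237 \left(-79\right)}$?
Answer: $i \sqrt{10717} \approx 103.52 i$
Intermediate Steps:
$B{\left(o \right)} = -4 + 2 o + 4 o^{2}$ ($B{\left(o \right)} = -4 + 2 \left(\left(o^{2} + o o\right) + o\right) = -4 + 2 \left(\left(o^{2} + o^{2}\right) + o\right) = -4 + 2 \left(2 o^{2} + o\right) = -4 + 2 \left(o + 2 o^{2}\right) = -4 + \left(2 o + 4 o^{2}\right) = -4 + 2 o + 4 o^{2}$)
$\sqrt{B{\left(-45 \right)} + 237 \left(-79\right)} = \sqrt{\left(-4 + 2 \left(-45\right) + 4 \left(-45\right)^{2}\right) + 237 \left(-79\right)} = \sqrt{\left(-4 - 90 + 4 \cdot 2025\right) - 18723} = \sqrt{\left(-4 - 90 + 8100\right) - 18723} = \sqrt{8006 - 18723} = \sqrt{-10717} = i \sqrt{10717}$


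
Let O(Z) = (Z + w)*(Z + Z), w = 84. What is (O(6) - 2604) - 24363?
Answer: -25887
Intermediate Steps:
O(Z) = 2*Z*(84 + Z) (O(Z) = (Z + 84)*(Z + Z) = (84 + Z)*(2*Z) = 2*Z*(84 + Z))
(O(6) - 2604) - 24363 = (2*6*(84 + 6) - 2604) - 24363 = (2*6*90 - 2604) - 24363 = (1080 - 2604) - 24363 = -1524 - 24363 = -25887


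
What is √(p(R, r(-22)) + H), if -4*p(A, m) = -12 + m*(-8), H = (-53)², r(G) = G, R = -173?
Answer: 4*√173 ≈ 52.612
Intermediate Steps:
H = 2809
p(A, m) = 3 + 2*m (p(A, m) = -(-12 + m*(-8))/4 = -(-12 - 8*m)/4 = 3 + 2*m)
√(p(R, r(-22)) + H) = √((3 + 2*(-22)) + 2809) = √((3 - 44) + 2809) = √(-41 + 2809) = √2768 = 4*√173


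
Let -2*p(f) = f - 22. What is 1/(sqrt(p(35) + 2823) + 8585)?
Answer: 17170/147398817 - sqrt(11266)/147398817 ≈ 0.00011577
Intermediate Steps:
p(f) = 11 - f/2 (p(f) = -(f - 22)/2 = -(-22 + f)/2 = 11 - f/2)
1/(sqrt(p(35) + 2823) + 8585) = 1/(sqrt((11 - 1/2*35) + 2823) + 8585) = 1/(sqrt((11 - 35/2) + 2823) + 8585) = 1/(sqrt(-13/2 + 2823) + 8585) = 1/(sqrt(5633/2) + 8585) = 1/(sqrt(11266)/2 + 8585) = 1/(8585 + sqrt(11266)/2)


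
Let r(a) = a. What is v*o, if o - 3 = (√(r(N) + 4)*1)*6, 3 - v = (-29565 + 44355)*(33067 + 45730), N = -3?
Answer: -10488668643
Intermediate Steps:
v = -1165407627 (v = 3 - (-29565 + 44355)*(33067 + 45730) = 3 - 14790*78797 = 3 - 1*1165407630 = 3 - 1165407630 = -1165407627)
o = 9 (o = 3 + (√(-3 + 4)*1)*6 = 3 + (√1*1)*6 = 3 + (1*1)*6 = 3 + 1*6 = 3 + 6 = 9)
v*o = -1165407627*9 = -10488668643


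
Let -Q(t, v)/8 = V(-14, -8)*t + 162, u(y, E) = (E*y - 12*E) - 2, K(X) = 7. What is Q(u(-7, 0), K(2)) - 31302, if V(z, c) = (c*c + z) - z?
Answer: -31574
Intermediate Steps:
u(y, E) = -2 - 12*E + E*y (u(y, E) = (-12*E + E*y) - 2 = -2 - 12*E + E*y)
V(z, c) = c**2 (V(z, c) = (c**2 + z) - z = (z + c**2) - z = c**2)
Q(t, v) = -1296 - 512*t (Q(t, v) = -8*((-8)**2*t + 162) = -8*(64*t + 162) = -8*(162 + 64*t) = -1296 - 512*t)
Q(u(-7, 0), K(2)) - 31302 = (-1296 - 512*(-2 - 12*0 + 0*(-7))) - 31302 = (-1296 - 512*(-2 + 0 + 0)) - 31302 = (-1296 - 512*(-2)) - 31302 = (-1296 + 1024) - 31302 = -272 - 31302 = -31574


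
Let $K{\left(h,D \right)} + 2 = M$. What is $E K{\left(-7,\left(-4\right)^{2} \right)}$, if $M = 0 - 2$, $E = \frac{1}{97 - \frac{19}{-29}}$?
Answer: $- \frac{29}{708} \approx -0.04096$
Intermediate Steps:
$E = \frac{29}{2832}$ ($E = \frac{1}{97 - - \frac{19}{29}} = \frac{1}{97 + \frac{19}{29}} = \frac{1}{\frac{2832}{29}} = \frac{29}{2832} \approx 0.01024$)
$M = -2$ ($M = 0 - 2 = -2$)
$K{\left(h,D \right)} = -4$ ($K{\left(h,D \right)} = -2 - 2 = -4$)
$E K{\left(-7,\left(-4\right)^{2} \right)} = \frac{29}{2832} \left(-4\right) = - \frac{29}{708}$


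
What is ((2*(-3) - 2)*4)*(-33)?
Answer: 1056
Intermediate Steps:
((2*(-3) - 2)*4)*(-33) = ((-6 - 2)*4)*(-33) = -8*4*(-33) = -32*(-33) = 1056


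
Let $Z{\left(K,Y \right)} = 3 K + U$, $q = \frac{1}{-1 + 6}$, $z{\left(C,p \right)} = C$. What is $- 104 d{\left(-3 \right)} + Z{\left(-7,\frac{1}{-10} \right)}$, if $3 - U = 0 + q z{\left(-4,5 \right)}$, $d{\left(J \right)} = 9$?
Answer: $- \frac{4766}{5} \approx -953.2$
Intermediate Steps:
$q = \frac{1}{5} \approx 0.2$
$U = \frac{19}{5}$ ($U = 3 - \left(0 + \frac{1}{5} \left(-4\right)\right) = 3 - \left(0 - \frac{4}{5}\right) = 3 - - \frac{4}{5} = 3 + \frac{4}{5} = \frac{19}{5} \approx 3.8$)
$Z{\left(K,Y \right)} = \frac{19}{5} + 3 K$ ($Z{\left(K,Y \right)} = 3 K + \frac{19}{5} = \frac{19}{5} + 3 K$)
$- 104 d{\left(-3 \right)} + Z{\left(-7,\frac{1}{-10} \right)} = \left(-104\right) 9 + \left(\frac{19}{5} + 3 \left(-7\right)\right) = -936 + \left(\frac{19}{5} - 21\right) = -936 - \frac{86}{5} = - \frac{4766}{5}$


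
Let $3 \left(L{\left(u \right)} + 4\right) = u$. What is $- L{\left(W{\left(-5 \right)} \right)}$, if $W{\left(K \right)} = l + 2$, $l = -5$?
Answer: $5$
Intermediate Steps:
$W{\left(K \right)} = -3$ ($W{\left(K \right)} = -5 + 2 = -3$)
$L{\left(u \right)} = -4 + \frac{u}{3}$
$- L{\left(W{\left(-5 \right)} \right)} = - (-4 + \frac{1}{3} \left(-3\right)) = - (-4 - 1) = \left(-1\right) \left(-5\right) = 5$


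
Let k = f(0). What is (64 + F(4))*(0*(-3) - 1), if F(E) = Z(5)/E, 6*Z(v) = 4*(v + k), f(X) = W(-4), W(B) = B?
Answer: -385/6 ≈ -64.167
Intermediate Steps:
f(X) = -4
k = -4
Z(v) = -8/3 + 2*v/3 (Z(v) = (4*(v - 4))/6 = (4*(-4 + v))/6 = (-16 + 4*v)/6 = -8/3 + 2*v/3)
F(E) = 2/(3*E) (F(E) = (-8/3 + (⅔)*5)/E = (-8/3 + 10/3)/E = 2/(3*E))
(64 + F(4))*(0*(-3) - 1) = (64 + (⅔)/4)*(0*(-3) - 1) = (64 + (⅔)*(¼))*(0 - 1) = (64 + ⅙)*(-1) = (385/6)*(-1) = -385/6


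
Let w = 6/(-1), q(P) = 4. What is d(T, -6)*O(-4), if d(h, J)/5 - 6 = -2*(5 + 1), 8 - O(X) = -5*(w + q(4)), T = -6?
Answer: 60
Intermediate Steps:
w = -6 (w = 6*(-1) = -6)
O(X) = -2 (O(X) = 8 - (-5)*(-6 + 4) = 8 - (-5)*(-2) = 8 - 1*10 = 8 - 10 = -2)
d(h, J) = -30 (d(h, J) = 30 + 5*(-2*(5 + 1)) = 30 + 5*(-2*6) = 30 + 5*(-12) = 30 - 60 = -30)
d(T, -6)*O(-4) = -30*(-2) = 60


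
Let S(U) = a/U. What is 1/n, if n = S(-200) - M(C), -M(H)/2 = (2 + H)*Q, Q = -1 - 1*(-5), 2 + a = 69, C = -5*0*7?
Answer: 200/3133 ≈ 0.063837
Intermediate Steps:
C = 0 (C = 0*7 = 0)
a = 67 (a = -2 + 69 = 67)
S(U) = 67/U
Q = 4 (Q = -1 + 5 = 4)
M(H) = -16 - 8*H (M(H) = -2*(2 + H)*4 = -2*(8 + 4*H) = -16 - 8*H)
n = 3133/200 (n = 67/(-200) - (-16 - 8*0) = 67*(-1/200) - (-16 + 0) = -67/200 - 1*(-16) = -67/200 + 16 = 3133/200 ≈ 15.665)
1/n = 1/(3133/200) = 200/3133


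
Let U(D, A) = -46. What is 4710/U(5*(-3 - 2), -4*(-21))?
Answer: -2355/23 ≈ -102.39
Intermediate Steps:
4710/U(5*(-3 - 2), -4*(-21)) = 4710/(-46) = 4710*(-1/46) = -2355/23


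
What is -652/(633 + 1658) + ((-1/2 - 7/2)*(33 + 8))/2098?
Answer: -871810/2403259 ≈ -0.36276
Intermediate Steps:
-652/(633 + 1658) + ((-1/2 - 7/2)*(33 + 8))/2098 = -652/2291 + ((-1*1/2 - 7*1/2)*41)*(1/2098) = -652*1/2291 + ((-1/2 - 7/2)*41)*(1/2098) = -652/2291 - 4*41*(1/2098) = -652/2291 - 164*1/2098 = -652/2291 - 82/1049 = -871810/2403259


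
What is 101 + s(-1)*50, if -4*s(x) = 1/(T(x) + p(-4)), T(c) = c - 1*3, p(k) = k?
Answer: 1641/16 ≈ 102.56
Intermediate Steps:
T(c) = -3 + c (T(c) = c - 3 = -3 + c)
s(x) = -1/(4*(-7 + x)) (s(x) = -1/(4*((-3 + x) - 4)) = -1/(4*(-7 + x)))
101 + s(-1)*50 = 101 - 1/(-28 + 4*(-1))*50 = 101 - 1/(-28 - 4)*50 = 101 - 1/(-32)*50 = 101 - 1*(-1/32)*50 = 101 + (1/32)*50 = 101 + 25/16 = 1641/16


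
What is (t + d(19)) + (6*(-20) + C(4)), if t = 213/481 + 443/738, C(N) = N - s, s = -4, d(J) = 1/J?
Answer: -748002943/6744582 ≈ -110.90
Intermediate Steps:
C(N) = 4 + N (C(N) = N - 1*(-4) = N + 4 = 4 + N)
t = 370277/354978 (t = 213*(1/481) + 443*(1/738) = 213/481 + 443/738 = 370277/354978 ≈ 1.0431)
(t + d(19)) + (6*(-20) + C(4)) = (370277/354978 + 1/19) + (6*(-20) + (4 + 4)) = (370277/354978 + 1/19) + (-120 + 8) = 7390241/6744582 - 112 = -748002943/6744582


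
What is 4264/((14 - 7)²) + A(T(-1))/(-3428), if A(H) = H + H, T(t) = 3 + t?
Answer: 3654199/41993 ≈ 87.019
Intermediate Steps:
A(H) = 2*H
4264/((14 - 7)²) + A(T(-1))/(-3428) = 4264/((14 - 7)²) + (2*(3 - 1))/(-3428) = 4264/(7²) + (2*2)*(-1/3428) = 4264/49 + 4*(-1/3428) = 4264*(1/49) - 1/857 = 4264/49 - 1/857 = 3654199/41993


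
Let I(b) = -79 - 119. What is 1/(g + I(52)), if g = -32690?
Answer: -1/32888 ≈ -3.0406e-5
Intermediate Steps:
I(b) = -198
1/(g + I(52)) = 1/(-32690 - 198) = 1/(-32888) = -1/32888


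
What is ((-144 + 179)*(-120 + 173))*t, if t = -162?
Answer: -300510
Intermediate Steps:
((-144 + 179)*(-120 + 173))*t = ((-144 + 179)*(-120 + 173))*(-162) = (35*53)*(-162) = 1855*(-162) = -300510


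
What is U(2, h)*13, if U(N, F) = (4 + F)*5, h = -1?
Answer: 195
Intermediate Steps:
U(N, F) = 20 + 5*F
U(2, h)*13 = (20 + 5*(-1))*13 = (20 - 5)*13 = 15*13 = 195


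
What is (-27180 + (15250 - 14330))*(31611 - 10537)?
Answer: -553403240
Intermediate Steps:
(-27180 + (15250 - 14330))*(31611 - 10537) = (-27180 + 920)*21074 = -26260*21074 = -553403240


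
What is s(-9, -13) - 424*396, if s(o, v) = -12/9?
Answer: -503716/3 ≈ -1.6791e+5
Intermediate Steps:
s(o, v) = -4/3 (s(o, v) = -12*1/9 = -4/3)
s(-9, -13) - 424*396 = -4/3 - 424*396 = -4/3 - 167904 = -503716/3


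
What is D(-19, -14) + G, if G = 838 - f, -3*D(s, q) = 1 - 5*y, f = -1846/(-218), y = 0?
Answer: 271148/327 ≈ 829.20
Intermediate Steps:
f = 923/109 (f = -1846*(-1/218) = 923/109 ≈ 8.4679)
D(s, q) = -⅓ (D(s, q) = -(1 - 5*0)/3 = -(1 + 0)/3 = -⅓*1 = -⅓)
G = 90419/109 (G = 838 - 1*923/109 = 838 - 923/109 = 90419/109 ≈ 829.53)
D(-19, -14) + G = -⅓ + 90419/109 = 271148/327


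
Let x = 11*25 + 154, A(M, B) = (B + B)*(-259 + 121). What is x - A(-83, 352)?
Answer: 97581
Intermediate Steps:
A(M, B) = -276*B (A(M, B) = (2*B)*(-138) = -276*B)
x = 429 (x = 275 + 154 = 429)
x - A(-83, 352) = 429 - (-276)*352 = 429 - 1*(-97152) = 429 + 97152 = 97581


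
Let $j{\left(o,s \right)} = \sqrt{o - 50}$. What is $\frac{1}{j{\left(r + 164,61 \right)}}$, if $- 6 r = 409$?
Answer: $\frac{\sqrt{66}}{55} \approx 0.14771$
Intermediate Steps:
$r = - \frac{409}{6}$ ($r = \left(- \frac{1}{6}\right) 409 = - \frac{409}{6} \approx -68.167$)
$j{\left(o,s \right)} = \sqrt{-50 + o}$
$\frac{1}{j{\left(r + 164,61 \right)}} = \frac{1}{\sqrt{-50 + \left(- \frac{409}{6} + 164\right)}} = \frac{1}{\sqrt{-50 + \frac{575}{6}}} = \frac{1}{\sqrt{\frac{275}{6}}} = \frac{1}{\frac{5}{6} \sqrt{66}} = \frac{\sqrt{66}}{55}$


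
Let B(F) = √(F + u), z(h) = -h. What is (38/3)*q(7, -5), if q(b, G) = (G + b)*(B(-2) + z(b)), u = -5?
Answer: -532/3 + 76*I*√7/3 ≈ -177.33 + 67.026*I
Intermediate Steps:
B(F) = √(-5 + F) (B(F) = √(F - 5) = √(-5 + F))
q(b, G) = (G + b)*(-b + I*√7) (q(b, G) = (G + b)*(√(-5 - 2) - b) = (G + b)*(√(-7) - b) = (G + b)*(I*√7 - b) = (G + b)*(-b + I*√7))
(38/3)*q(7, -5) = (38/3)*(-1*7² - 1*(-5)*7 + I*(-5)*√7 + I*7*√7) = (38*(⅓))*(-1*49 + 35 - 5*I*√7 + 7*I*√7) = 38*(-49 + 35 - 5*I*√7 + 7*I*√7)/3 = 38*(-14 + 2*I*√7)/3 = -532/3 + 76*I*√7/3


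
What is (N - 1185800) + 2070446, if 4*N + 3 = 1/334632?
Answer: 1184122437193/1338528 ≈ 8.8465e+5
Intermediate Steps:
N = -1003895/1338528 (N = -¾ + (¼)/334632 = -¾ + (¼)*(1/334632) = -¾ + 1/1338528 = -1003895/1338528 ≈ -0.75000)
(N - 1185800) + 2070446 = (-1003895/1338528 - 1185800) + 2070446 = -1587227506295/1338528 + 2070446 = 1184122437193/1338528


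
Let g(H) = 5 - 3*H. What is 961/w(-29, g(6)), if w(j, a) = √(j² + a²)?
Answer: 961*√1010/1010 ≈ 30.239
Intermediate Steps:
w(j, a) = √(a² + j²)
961/w(-29, g(6)) = 961/(√((5 - 3*6)² + (-29)²)) = 961/(√((5 - 18)² + 841)) = 961/(√((-13)² + 841)) = 961/(√(169 + 841)) = 961/(√1010) = 961*(√1010/1010) = 961*√1010/1010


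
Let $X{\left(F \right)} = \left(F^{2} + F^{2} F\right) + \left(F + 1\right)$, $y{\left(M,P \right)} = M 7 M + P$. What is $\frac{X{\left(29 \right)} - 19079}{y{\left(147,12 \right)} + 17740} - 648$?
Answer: $- \frac{15645077}{24145} \approx -647.96$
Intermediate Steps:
$y{\left(M,P \right)} = P + 7 M^{2}$ ($y{\left(M,P \right)} = 7 M M + P = 7 M^{2} + P = P + 7 M^{2}$)
$X{\left(F \right)} = 1 + F + F^{2} + F^{3}$ ($X{\left(F \right)} = \left(F^{2} + F^{3}\right) + \left(1 + F\right) = 1 + F + F^{2} + F^{3}$)
$\frac{X{\left(29 \right)} - 19079}{y{\left(147,12 \right)} + 17740} - 648 = \frac{\left(1 + 29 + 29^{2} + 29^{3}\right) - 19079}{\left(12 + 7 \cdot 147^{2}\right) + 17740} - 648 = \frac{\left(1 + 29 + 841 + 24389\right) - 19079}{\left(12 + 7 \cdot 21609\right) + 17740} - 648 = \frac{25260 - 19079}{\left(12 + 151263\right) + 17740} - 648 = \frac{6181}{151275 + 17740} - 648 = \frac{6181}{169015} - 648 = 6181 \cdot \frac{1}{169015} - 648 = \frac{883}{24145} - 648 = - \frac{15645077}{24145}$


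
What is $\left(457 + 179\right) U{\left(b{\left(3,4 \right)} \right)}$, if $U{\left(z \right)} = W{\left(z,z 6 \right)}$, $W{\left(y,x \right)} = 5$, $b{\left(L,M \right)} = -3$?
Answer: $3180$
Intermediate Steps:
$U{\left(z \right)} = 5$
$\left(457 + 179\right) U{\left(b{\left(3,4 \right)} \right)} = \left(457 + 179\right) 5 = 636 \cdot 5 = 3180$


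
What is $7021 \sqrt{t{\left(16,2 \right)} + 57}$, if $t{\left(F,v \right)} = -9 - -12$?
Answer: $14042 \sqrt{15} \approx 54384.0$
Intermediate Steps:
$t{\left(F,v \right)} = 3$ ($t{\left(F,v \right)} = -9 + 12 = 3$)
$7021 \sqrt{t{\left(16,2 \right)} + 57} = 7021 \sqrt{3 + 57} = 7021 \sqrt{60} = 7021 \cdot 2 \sqrt{15} = 14042 \sqrt{15}$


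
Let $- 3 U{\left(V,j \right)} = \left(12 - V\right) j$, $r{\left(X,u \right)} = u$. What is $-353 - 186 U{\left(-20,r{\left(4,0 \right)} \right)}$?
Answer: $-353$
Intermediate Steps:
$U{\left(V,j \right)} = - \frac{j \left(12 - V\right)}{3}$ ($U{\left(V,j \right)} = - \frac{\left(12 - V\right) j}{3} = - \frac{j \left(12 - V\right)}{3}$)
$-353 - 186 U{\left(-20,r{\left(4,0 \right)} \right)} = -353 - 186 \cdot \frac{1}{3} \cdot 0 \left(-12 - 20\right) = -353 - 186 \cdot \frac{1}{3} \cdot 0 \left(-32\right) = -353 - 0 = -353 + 0 = -353$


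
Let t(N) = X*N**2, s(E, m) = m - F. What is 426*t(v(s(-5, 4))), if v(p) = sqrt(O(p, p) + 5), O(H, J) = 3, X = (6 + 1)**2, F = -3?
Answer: 166992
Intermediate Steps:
s(E, m) = 3 + m (s(E, m) = m - 1*(-3) = m + 3 = 3 + m)
X = 49 (X = 7**2 = 49)
v(p) = 2*sqrt(2) (v(p) = sqrt(3 + 5) = sqrt(8) = 2*sqrt(2))
t(N) = 49*N**2
426*t(v(s(-5, 4))) = 426*(49*(2*sqrt(2))**2) = 426*(49*8) = 426*392 = 166992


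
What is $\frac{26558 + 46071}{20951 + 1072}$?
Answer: $\frac{72629}{22023} \approx 3.2979$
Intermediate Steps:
$\frac{26558 + 46071}{20951 + 1072} = \frac{72629}{22023}$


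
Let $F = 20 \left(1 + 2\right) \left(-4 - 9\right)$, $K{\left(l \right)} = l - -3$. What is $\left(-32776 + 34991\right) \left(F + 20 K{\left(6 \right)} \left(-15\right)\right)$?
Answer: $-7708200$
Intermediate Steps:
$K{\left(l \right)} = 3 + l$ ($K{\left(l \right)} = l + 3 = 3 + l$)
$F = -780$ ($F = 20 \cdot 3 \left(-13\right) = 20 \left(-39\right) = -780$)
$\left(-32776 + 34991\right) \left(F + 20 K{\left(6 \right)} \left(-15\right)\right) = \left(-32776 + 34991\right) \left(-780 + 20 \left(3 + 6\right) \left(-15\right)\right) = 2215 \left(-780 + 20 \cdot 9 \left(-15\right)\right) = 2215 \left(-780 + 180 \left(-15\right)\right) = 2215 \left(-780 - 2700\right) = 2215 \left(-3480\right) = -7708200$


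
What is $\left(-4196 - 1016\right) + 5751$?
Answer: $539$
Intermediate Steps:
$\left(-4196 - 1016\right) + 5751 = -5212 + 5751 = 539$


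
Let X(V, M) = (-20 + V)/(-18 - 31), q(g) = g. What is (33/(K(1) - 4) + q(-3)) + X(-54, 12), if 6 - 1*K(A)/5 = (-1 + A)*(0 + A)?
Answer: -281/1274 ≈ -0.22057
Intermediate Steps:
K(A) = 30 - 5*A*(-1 + A) (K(A) = 30 - 5*(-1 + A)*(0 + A) = 30 - 5*(-1 + A)*A = 30 - 5*A*(-1 + A))
X(V, M) = 20/49 - V/49 (X(V, M) = (-20 + V)/(-49) = (-20 + V)*(-1/49) = 20/49 - V/49)
(33/(K(1) - 4) + q(-3)) + X(-54, 12) = (33/((30 - 5*1² + 5*1) - 4) - 3) + (20/49 - 1/49*(-54)) = (33/((30 - 5*1 + 5) - 4) - 3) + (20/49 + 54/49) = (33/((30 - 5 + 5) - 4) - 3) + 74/49 = (33/(30 - 4) - 3) + 74/49 = (33/26 - 3) + 74/49 = -45/26 + 74/49 = -281/1274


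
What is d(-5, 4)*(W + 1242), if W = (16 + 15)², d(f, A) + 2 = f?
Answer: -15421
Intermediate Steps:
d(f, A) = -2 + f
W = 961 (W = 31² = 961)
d(-5, 4)*(W + 1242) = (-2 - 5)*(961 + 1242) = -7*2203 = -15421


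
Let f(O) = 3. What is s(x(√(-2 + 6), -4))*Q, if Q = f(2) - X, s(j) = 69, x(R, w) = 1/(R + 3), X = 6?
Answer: -207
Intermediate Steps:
x(R, w) = 1/(3 + R)
Q = -3 (Q = 3 - 1*6 = 3 - 6 = -3)
s(x(√(-2 + 6), -4))*Q = 69*(-3) = -207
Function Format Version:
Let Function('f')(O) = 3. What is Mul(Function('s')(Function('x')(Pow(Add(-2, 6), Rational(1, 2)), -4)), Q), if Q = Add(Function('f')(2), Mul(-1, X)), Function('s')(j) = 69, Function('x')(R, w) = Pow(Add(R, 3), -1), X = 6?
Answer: -207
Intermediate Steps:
Function('x')(R, w) = Pow(Add(3, R), -1)
Q = -3 (Q = Add(3, Mul(-1, 6)) = Add(3, -6) = -3)
Mul(Function('s')(Function('x')(Pow(Add(-2, 6), Rational(1, 2)), -4)), Q) = Mul(69, -3) = -207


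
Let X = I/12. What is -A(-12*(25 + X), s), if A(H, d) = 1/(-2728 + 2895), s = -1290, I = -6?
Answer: -1/167 ≈ -0.0059880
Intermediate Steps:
X = -½ (X = -6/12 = -6*1/12 = -½ ≈ -0.50000)
A(H, d) = 1/167
-A(-12*(25 + X), s) = -1*1/167 = -1/167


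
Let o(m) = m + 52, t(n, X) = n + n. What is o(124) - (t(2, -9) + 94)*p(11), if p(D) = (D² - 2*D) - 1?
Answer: -9428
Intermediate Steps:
t(n, X) = 2*n
p(D) = -1 + D² - 2*D
o(m) = 52 + m
o(124) - (t(2, -9) + 94)*p(11) = (52 + 124) - (2*2 + 94)*(-1 + 11² - 2*11) = 176 - (4 + 94)*(-1 + 121 - 22) = 176 - 98*98 = 176 - 1*9604 = 176 - 9604 = -9428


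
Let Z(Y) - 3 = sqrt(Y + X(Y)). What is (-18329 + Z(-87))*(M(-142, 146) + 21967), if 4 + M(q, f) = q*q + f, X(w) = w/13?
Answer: -774694998 + 42273*I*sqrt(15834)/13 ≈ -7.7469e+8 + 4.0918e+5*I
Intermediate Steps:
X(w) = w/13 (X(w) = w*(1/13) = w/13)
M(q, f) = -4 + f + q**2 (M(q, f) = -4 + (q*q + f) = -4 + (q**2 + f) = -4 + (f + q**2) = -4 + f + q**2)
Z(Y) = 3 + sqrt(182)*sqrt(Y)/13 (Z(Y) = 3 + sqrt(Y + Y/13) = 3 + sqrt(14*Y/13) = 3 + sqrt(182)*sqrt(Y)/13)
(-18329 + Z(-87))*(M(-142, 146) + 21967) = (-18329 + (3 + sqrt(182)*sqrt(-87)/13))*((-4 + 146 + (-142)**2) + 21967) = (-18329 + (3 + sqrt(182)*(I*sqrt(87))/13))*((-4 + 146 + 20164) + 21967) = (-18329 + (3 + I*sqrt(15834)/13))*(20306 + 21967) = (-18326 + I*sqrt(15834)/13)*42273 = -774694998 + 42273*I*sqrt(15834)/13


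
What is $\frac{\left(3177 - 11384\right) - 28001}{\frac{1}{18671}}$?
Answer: $-676039568$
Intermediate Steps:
$\frac{\left(3177 - 11384\right) - 28001}{\frac{1}{18671}} = \left(-8207 - 28001\right) \frac{1}{\frac{1}{18671}} = \left(-36208\right) 18671 = -676039568$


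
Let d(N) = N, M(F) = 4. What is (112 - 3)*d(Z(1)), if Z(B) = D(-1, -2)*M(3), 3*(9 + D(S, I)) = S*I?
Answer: -10900/3 ≈ -3633.3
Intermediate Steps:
D(S, I) = -9 + I*S/3 (D(S, I) = -9 + (S*I)/3 = -9 + (I*S)/3 = -9 + I*S/3)
Z(B) = -100/3 (Z(B) = (-9 + (1/3)*(-2)*(-1))*4 = (-9 + 2/3)*4 = -25/3*4 = -100/3)
(112 - 3)*d(Z(1)) = (112 - 3)*(-100/3) = 109*(-100/3) = -10900/3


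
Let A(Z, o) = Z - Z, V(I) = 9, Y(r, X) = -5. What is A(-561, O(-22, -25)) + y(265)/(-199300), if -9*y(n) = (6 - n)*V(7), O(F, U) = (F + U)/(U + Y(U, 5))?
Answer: -259/199300 ≈ -0.0012995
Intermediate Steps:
O(F, U) = (F + U)/(-5 + U) (O(F, U) = (F + U)/(U - 5) = (F + U)/(-5 + U))
A(Z, o) = 0
y(n) = -6 + n (y(n) = -(6 - n)*9/9 = -(54 - 9*n)/9 = -6 + n)
A(-561, O(-22, -25)) + y(265)/(-199300) = 0 + (-6 + 265)/(-199300) = 0 + 259*(-1/199300) = 0 - 259/199300 = -259/199300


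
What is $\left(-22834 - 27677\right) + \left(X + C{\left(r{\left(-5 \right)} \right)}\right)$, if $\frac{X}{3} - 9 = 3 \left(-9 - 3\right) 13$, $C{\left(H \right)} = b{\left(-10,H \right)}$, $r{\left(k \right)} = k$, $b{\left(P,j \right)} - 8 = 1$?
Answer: $-51879$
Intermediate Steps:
$b{\left(P,j \right)} = 9$ ($b{\left(P,j \right)} = 8 + 1 = 9$)
$C{\left(H \right)} = 9$
$X = -1377$ ($X = 27 + 3 \cdot 3 \left(-9 - 3\right) 13 = 27 + 3 \cdot 3 \left(-12\right) 13 = 27 + 3 \left(\left(-36\right) 13\right) = 27 + 3 \left(-468\right) = 27 - 1404 = -1377$)
$\left(-22834 - 27677\right) + \left(X + C{\left(r{\left(-5 \right)} \right)}\right) = \left(-22834 - 27677\right) + \left(-1377 + 9\right) = -50511 - 1368 = -51879$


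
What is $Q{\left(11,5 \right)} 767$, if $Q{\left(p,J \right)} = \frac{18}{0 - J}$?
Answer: $- \frac{13806}{5} \approx -2761.2$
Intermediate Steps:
$Q{\left(p,J \right)} = - \frac{18}{J}$ ($Q{\left(p,J \right)} = \frac{18}{\left(-1\right) J} = 18 \left(- \frac{1}{J}\right) = - \frac{18}{J}$)
$Q{\left(11,5 \right)} 767 = - \frac{18}{5} \cdot 767 = \left(-18\right) \frac{1}{5} \cdot 767 = \left(- \frac{18}{5}\right) 767 = - \frac{13806}{5}$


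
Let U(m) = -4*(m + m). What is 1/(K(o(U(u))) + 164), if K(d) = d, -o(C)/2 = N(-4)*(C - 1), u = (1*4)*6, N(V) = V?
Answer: -1/1380 ≈ -0.00072464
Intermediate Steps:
u = 24 (u = 4*6 = 24)
U(m) = -8*m
o(C) = -8 + 8*C (o(C) = -(-8)*(C - 1) = -(-8)*(-1 + C) = -2*(4 - 4*C) = -8 + 8*C)
1/(K(o(U(u))) + 164) = 1/((-8 + 8*(-8*24)) + 164) = 1/((-8 + 8*(-192)) + 164) = 1/((-8 - 1536) + 164) = 1/(-1544 + 164) = 1/(-1380) = -1/1380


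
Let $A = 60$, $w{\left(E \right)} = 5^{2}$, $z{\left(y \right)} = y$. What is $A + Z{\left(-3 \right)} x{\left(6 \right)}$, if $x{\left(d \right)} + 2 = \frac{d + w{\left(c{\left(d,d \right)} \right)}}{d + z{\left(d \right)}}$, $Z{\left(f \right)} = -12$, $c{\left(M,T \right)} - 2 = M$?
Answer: $53$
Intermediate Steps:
$c{\left(M,T \right)} = 2 + M$
$w{\left(E \right)} = 25$
$x{\left(d \right)} = -2 + \frac{25 + d}{2 d}$ ($x{\left(d \right)} = -2 + \frac{d + 25}{d + d} = -2 + \frac{25 + d}{2 d}$)
$A + Z{\left(-3 \right)} x{\left(6 \right)} = 60 - 12 \frac{25 - 18}{2 \cdot 6} = 60 - 12 \cdot \frac{1}{2} \cdot \frac{1}{6} \left(25 - 18\right) = 60 - 12 \cdot \frac{1}{2} \cdot \frac{1}{6} \cdot 7 = 60 - 7 = 53$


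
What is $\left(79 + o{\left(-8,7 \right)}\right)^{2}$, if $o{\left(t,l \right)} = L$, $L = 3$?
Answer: $6724$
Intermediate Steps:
$o{\left(t,l \right)} = 3$
$\left(79 + o{\left(-8,7 \right)}\right)^{2} = \left(79 + 3\right)^{2} = 82^{2} = 6724$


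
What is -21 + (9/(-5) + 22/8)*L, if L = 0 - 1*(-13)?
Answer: -173/20 ≈ -8.6500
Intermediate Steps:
L = 13 (L = 0 + 13 = 13)
-21 + (9/(-5) + 22/8)*L = -21 + (9/(-5) + 22/8)*13 = -21 + (9*(-⅕) + 22*(⅛))*13 = -21 + (-9/5 + 11/4)*13 = -21 + (19/20)*13 = -21 + 247/20 = -173/20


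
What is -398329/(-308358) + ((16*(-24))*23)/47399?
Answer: 16156978415/14615860842 ≈ 1.1054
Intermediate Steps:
-398329/(-308358) + ((16*(-24))*23)/47399 = -398329*(-1/308358) - 384*23*(1/47399) = 398329/308358 - 8832*1/47399 = 398329/308358 - 8832/47399 = 16156978415/14615860842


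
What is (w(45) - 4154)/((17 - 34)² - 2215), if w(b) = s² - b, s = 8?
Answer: 4135/1926 ≈ 2.1469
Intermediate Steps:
w(b) = 64 - b (w(b) = 8² - b = 64 - b)
(w(45) - 4154)/((17 - 34)² - 2215) = ((64 - 1*45) - 4154)/((17 - 34)² - 2215) = ((64 - 45) - 4154)/((-17)² - 2215) = (19 - 4154)/(289 - 2215) = -4135/(-1926) = -4135*(-1/1926) = 4135/1926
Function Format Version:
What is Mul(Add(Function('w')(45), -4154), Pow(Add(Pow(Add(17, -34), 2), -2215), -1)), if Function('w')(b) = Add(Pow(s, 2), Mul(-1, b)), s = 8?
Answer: Rational(4135, 1926) ≈ 2.1469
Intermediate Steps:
Function('w')(b) = Add(64, Mul(-1, b)) (Function('w')(b) = Add(Pow(8, 2), Mul(-1, b)) = Add(64, Mul(-1, b)))
Mul(Add(Function('w')(45), -4154), Pow(Add(Pow(Add(17, -34), 2), -2215), -1)) = Mul(Add(Add(64, Mul(-1, 45)), -4154), Pow(Add(Pow(Add(17, -34), 2), -2215), -1)) = Mul(Add(Add(64, -45), -4154), Pow(Add(Pow(-17, 2), -2215), -1)) = Mul(Add(19, -4154), Pow(Add(289, -2215), -1)) = Mul(-4135, Pow(-1926, -1)) = Mul(-4135, Rational(-1, 1926)) = Rational(4135, 1926)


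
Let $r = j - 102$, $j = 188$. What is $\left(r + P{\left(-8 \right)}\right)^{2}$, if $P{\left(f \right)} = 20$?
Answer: $11236$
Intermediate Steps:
$r = 86$ ($r = 188 - 102 = 86$)
$\left(r + P{\left(-8 \right)}\right)^{2} = \left(86 + 20\right)^{2} = 106^{2} = 11236$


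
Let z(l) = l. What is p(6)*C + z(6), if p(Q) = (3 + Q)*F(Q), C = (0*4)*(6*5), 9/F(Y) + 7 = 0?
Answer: 6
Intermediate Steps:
F(Y) = -9/7 (F(Y) = 9/(-7 + 0) = 9/(-7) = 9*(-⅐) = -9/7)
C = 0 (C = 0*30 = 0)
p(Q) = -27/7 - 9*Q/7 (p(Q) = (3 + Q)*(-9/7) = -27/7 - 9*Q/7)
p(6)*C + z(6) = (-27/7 - 9/7*6)*0 + 6 = (-27/7 - 54/7)*0 + 6 = -81/7*0 + 6 = 0 + 6 = 6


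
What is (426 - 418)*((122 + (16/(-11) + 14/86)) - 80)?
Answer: 154040/473 ≈ 325.67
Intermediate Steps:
(426 - 418)*((122 + (16/(-11) + 14/86)) - 80) = 8*((122 + (16*(-1/11) + 14*(1/86))) - 80) = 8*((122 + (-16/11 + 7/43)) - 80) = 8*((122 - 611/473) - 80) = 8*(57095/473 - 80) = 8*(19255/473) = 154040/473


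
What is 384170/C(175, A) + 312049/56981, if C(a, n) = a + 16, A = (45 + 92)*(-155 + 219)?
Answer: 21949992129/10883371 ≈ 2016.8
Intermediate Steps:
A = 8768 (A = 137*64 = 8768)
C(a, n) = 16 + a
384170/C(175, A) + 312049/56981 = 384170/(16 + 175) + 312049/56981 = 384170/191 + 312049*(1/56981) = 384170*(1/191) + 312049/56981 = 384170/191 + 312049/56981 = 21949992129/10883371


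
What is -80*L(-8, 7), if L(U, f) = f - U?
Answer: -1200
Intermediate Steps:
-80*L(-8, 7) = -80*(7 - 1*(-8)) = -80*(7 + 8) = -80*15 = -1200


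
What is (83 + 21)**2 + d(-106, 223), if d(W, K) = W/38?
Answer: 205451/19 ≈ 10813.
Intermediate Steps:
d(W, K) = W/38 (d(W, K) = W*(1/38) = W/38)
(83 + 21)**2 + d(-106, 223) = (83 + 21)**2 + (1/38)*(-106) = 104**2 - 53/19 = 10816 - 53/19 = 205451/19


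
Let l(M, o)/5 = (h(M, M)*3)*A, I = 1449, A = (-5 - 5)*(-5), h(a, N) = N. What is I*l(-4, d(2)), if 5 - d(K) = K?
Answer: -4347000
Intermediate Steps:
A = 50 (A = -10*(-5) = 50)
d(K) = 5 - K
l(M, o) = 750*M (l(M, o) = 5*((M*3)*50) = 5*((3*M)*50) = 5*(150*M) = 750*M)
I*l(-4, d(2)) = 1449*(750*(-4)) = 1449*(-3000) = -4347000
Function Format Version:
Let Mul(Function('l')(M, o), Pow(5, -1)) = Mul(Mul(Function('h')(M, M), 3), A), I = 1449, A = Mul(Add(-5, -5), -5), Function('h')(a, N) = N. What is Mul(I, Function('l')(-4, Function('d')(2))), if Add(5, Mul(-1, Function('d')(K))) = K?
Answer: -4347000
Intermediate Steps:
A = 50 (A = Mul(-10, -5) = 50)
Function('d')(K) = Add(5, Mul(-1, K))
Function('l')(M, o) = Mul(750, M) (Function('l')(M, o) = Mul(5, Mul(Mul(M, 3), 50)) = Mul(5, Mul(Mul(3, M), 50)) = Mul(5, Mul(150, M)) = Mul(750, M))
Mul(I, Function('l')(-4, Function('d')(2))) = Mul(1449, Mul(750, -4)) = Mul(1449, -3000) = -4347000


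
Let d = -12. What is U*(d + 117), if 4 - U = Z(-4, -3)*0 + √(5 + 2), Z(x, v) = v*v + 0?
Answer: 420 - 105*√7 ≈ 142.20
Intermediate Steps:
Z(x, v) = v² (Z(x, v) = v² + 0 = v²)
U = 4 - √7 (U = 4 - ((-3)²*0 + √(5 + 2)) = 4 - (9*0 + √7) = 4 - (0 + √7) = 4 - √7 ≈ 1.3542)
U*(d + 117) = (4 - √7)*(-12 + 117) = (4 - √7)*105 = 420 - 105*√7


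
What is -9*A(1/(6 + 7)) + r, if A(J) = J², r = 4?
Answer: 667/169 ≈ 3.9467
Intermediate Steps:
-9*A(1/(6 + 7)) + r = -9/(6 + 7)² + 4 = -9*(1/13)² + 4 = -9*1/169 + 4 = -9/169 + 4 = 667/169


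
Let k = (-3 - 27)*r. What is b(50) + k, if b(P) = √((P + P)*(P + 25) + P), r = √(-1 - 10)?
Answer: 5*√302 - 30*I*√11 ≈ 86.891 - 99.499*I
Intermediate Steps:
r = I*√11 (r = √(-11) = I*√11 ≈ 3.3166*I)
b(P) = √(P + 2*P*(25 + P)) (b(P) = √((2*P)*(25 + P) + P) = √(2*P*(25 + P) + P) = √(P + 2*P*(25 + P)))
k = -30*I*√11 (k = (-3 - 27)*(I*√11) = -30*I*√11 ≈ -99.499*I)
b(50) + k = √(50*(51 + 2*50)) - 30*I*√11 = √(50*(51 + 100)) - 30*I*√11 = √(50*151) - 30*I*√11 = √7550 - 30*I*√11 = 5*√302 - 30*I*√11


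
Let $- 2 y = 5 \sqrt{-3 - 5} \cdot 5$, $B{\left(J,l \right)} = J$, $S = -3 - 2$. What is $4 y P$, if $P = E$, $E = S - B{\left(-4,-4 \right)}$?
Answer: $100 i \sqrt{2} \approx 141.42 i$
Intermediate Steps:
$S = -5$
$E = -1$ ($E = -5 - -4 = -5 + 4 = -1$)
$P = -1$
$y = - 25 i \sqrt{2}$ ($y = - \frac{5 \sqrt{-3 - 5} \cdot 5}{2} = - \frac{5 \sqrt{-8} \cdot 5}{2} = - \frac{5 \cdot 2 i \sqrt{2} \cdot 5}{2} = - \frac{10 i \sqrt{2} \cdot 5}{2} = - \frac{50 i \sqrt{2}}{2} = - 25 i \sqrt{2} \approx - 35.355 i$)
$4 y P = 4 \left(- 25 i \sqrt{2}\right) \left(-1\right) = - 100 i \sqrt{2} \left(-1\right) = 100 i \sqrt{2}$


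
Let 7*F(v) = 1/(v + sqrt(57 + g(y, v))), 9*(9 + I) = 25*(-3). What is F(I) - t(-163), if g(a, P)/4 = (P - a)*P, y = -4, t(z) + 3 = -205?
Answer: 2974660/14301 + 11*sqrt(73)/14301 ≈ 208.01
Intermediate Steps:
t(z) = -208 (t(z) = -3 - 205 = -208)
g(a, P) = 4*P*(P - a) (g(a, P) = 4*((P - a)*P) = 4*(P*(P - a)) = 4*P*(P - a))
I = -52/3 (I = -9 + (25*(-3))/9 = -9 + (1/9)*(-75) = -9 - 25/3 = -52/3 ≈ -17.333)
F(v) = 1/(7*(v + sqrt(57 + 4*v*(4 + v)))) (F(v) = 1/(7*(v + sqrt(57 + 4*v*(v - 1*(-4))))) = 1/(7*(v + sqrt(57 + 4*v*(v + 4)))) = 1/(7*(v + sqrt(57 + 4*v*(4 + v)))))
F(I) - t(-163) = 1/(7*(-52/3 + sqrt(57 + 4*(-52/3)*(4 - 52/3)))) - 1*(-208) = 1/(7*(-52/3 + sqrt(57 + 4*(-52/3)*(-40/3)))) + 208 = 1/(7*(-52/3 + sqrt(57 + 8320/9))) + 208 = 1/(7*(-52/3 + sqrt(8833/9))) + 208 = 1/(7*(-52/3 + 11*sqrt(73)/3)) + 208 = 208 + 1/(7*(-52/3 + 11*sqrt(73)/3))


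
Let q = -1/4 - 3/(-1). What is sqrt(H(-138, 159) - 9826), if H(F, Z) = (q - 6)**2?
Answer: I*sqrt(157047)/4 ≈ 99.073*I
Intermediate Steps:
q = 11/4 (q = -1*1/4 - 3*(-1) = -1/4 + 3 = 11/4 ≈ 2.7500)
H(F, Z) = 169/16 (H(F, Z) = (11/4 - 6)**2 = (-13/4)**2 = 169/16)
sqrt(H(-138, 159) - 9826) = sqrt(169/16 - 9826) = sqrt(-157047/16) = I*sqrt(157047)/4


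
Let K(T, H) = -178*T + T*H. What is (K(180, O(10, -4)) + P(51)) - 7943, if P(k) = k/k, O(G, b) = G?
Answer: -38182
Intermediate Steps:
P(k) = 1
K(T, H) = -178*T + H*T
(K(180, O(10, -4)) + P(51)) - 7943 = (180*(-178 + 10) + 1) - 7943 = (180*(-168) + 1) - 7943 = (-30240 + 1) - 7943 = -30239 - 7943 = -38182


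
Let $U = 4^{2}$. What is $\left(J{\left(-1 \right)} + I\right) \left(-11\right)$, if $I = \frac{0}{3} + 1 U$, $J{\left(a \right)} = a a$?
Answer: $-187$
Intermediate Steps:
$U = 16$
$J{\left(a \right)} = a^{2}$
$I = 16$ ($I = \frac{0}{3} + 1 \cdot 16 = 0 \cdot \frac{1}{3} + 16 = 0 + 16 = 16$)
$\left(J{\left(-1 \right)} + I\right) \left(-11\right) = \left(\left(-1\right)^{2} + 16\right) \left(-11\right) = \left(1 + 16\right) \left(-11\right) = 17 \left(-11\right) = -187$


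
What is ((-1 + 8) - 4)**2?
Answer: 9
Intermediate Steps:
((-1 + 8) - 4)**2 = (7 - 4)**2 = 3**2 = 9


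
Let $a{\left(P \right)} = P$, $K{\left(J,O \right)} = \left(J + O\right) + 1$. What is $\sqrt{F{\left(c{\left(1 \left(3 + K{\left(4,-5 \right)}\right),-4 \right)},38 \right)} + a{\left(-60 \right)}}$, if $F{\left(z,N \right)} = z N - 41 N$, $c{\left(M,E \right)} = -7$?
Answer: $2 i \sqrt{471} \approx 43.405 i$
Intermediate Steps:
$K{\left(J,O \right)} = 1 + J + O$
$F{\left(z,N \right)} = - 41 N + N z$ ($F{\left(z,N \right)} = N z - 41 N = - 41 N + N z$)
$\sqrt{F{\left(c{\left(1 \left(3 + K{\left(4,-5 \right)}\right),-4 \right)},38 \right)} + a{\left(-60 \right)}} = \sqrt{38 \left(-41 - 7\right) - 60} = \sqrt{38 \left(-48\right) - 60} = \sqrt{-1824 - 60} = \sqrt{-1884} = 2 i \sqrt{471}$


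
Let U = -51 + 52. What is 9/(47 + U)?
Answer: 3/16 ≈ 0.18750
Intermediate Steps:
U = 1
9/(47 + U) = 9/(47 + 1) = 9/48 = 9*(1/48) = 3/16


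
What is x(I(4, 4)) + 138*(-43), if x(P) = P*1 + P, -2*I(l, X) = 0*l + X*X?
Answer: -5950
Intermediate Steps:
I(l, X) = -X²/2 (I(l, X) = -(0*l + X*X)/2 = -(0 + X²)/2 = -X²/2)
x(P) = 2*P (x(P) = P + P = 2*P)
x(I(4, 4)) + 138*(-43) = 2*(-½*4²) + 138*(-43) = 2*(-½*16) - 5934 = 2*(-8) - 5934 = -16 - 5934 = -5950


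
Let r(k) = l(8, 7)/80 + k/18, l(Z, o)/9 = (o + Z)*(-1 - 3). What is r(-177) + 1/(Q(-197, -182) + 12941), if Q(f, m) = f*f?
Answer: -1716373/103500 ≈ -16.583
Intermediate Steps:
Q(f, m) = f²
l(Z, o) = -36*Z - 36*o (l(Z, o) = 9*((o + Z)*(-1 - 3)) = 9*((Z + o)*(-4)) = 9*(-4*Z - 4*o) = -36*Z - 36*o)
r(k) = -27/4 + k/18 (r(k) = (-36*8 - 36*7)/80 + k/18 = (-288 - 252)*(1/80) + k*(1/18) = -540*1/80 + k/18 = -27/4 + k/18)
r(-177) + 1/(Q(-197, -182) + 12941) = (-27/4 + (1/18)*(-177)) + 1/((-197)² + 12941) = (-27/4 - 59/6) + 1/(38809 + 12941) = -199/12 + 1/51750 = -1716373/103500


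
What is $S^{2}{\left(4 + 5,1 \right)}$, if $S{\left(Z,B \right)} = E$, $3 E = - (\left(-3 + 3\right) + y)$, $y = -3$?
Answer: $1$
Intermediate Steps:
$E = 1$ ($E = \frac{\left(-1\right) \left(\left(-3 + 3\right) - 3\right)}{3} = \frac{\left(-1\right) \left(0 - 3\right)}{3} = \frac{\left(-1\right) \left(-3\right)}{3} = \frac{1}{3} \cdot 3 = 1$)
$S{\left(Z,B \right)} = 1$
$S^{2}{\left(4 + 5,1 \right)} = 1^{2} = 1$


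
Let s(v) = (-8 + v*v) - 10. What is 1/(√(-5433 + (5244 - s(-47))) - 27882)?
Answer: -13941/388704152 - I*√595/388704152 ≈ -3.5865e-5 - 6.2754e-8*I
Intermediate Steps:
s(v) = -18 + v² (s(v) = (-8 + v²) - 10 = -18 + v²)
1/(√(-5433 + (5244 - s(-47))) - 27882) = 1/(√(-5433 + (5244 - (-18 + (-47)²))) - 27882) = 1/(√(-5433 + (5244 - (-18 + 2209))) - 27882) = 1/(√(-5433 + (5244 - 1*2191)) - 27882) = 1/(√(-5433 + (5244 - 2191)) - 27882) = 1/(√(-5433 + 3053) - 27882) = 1/(√(-2380) - 27882) = 1/(2*I*√595 - 27882) = 1/(-27882 + 2*I*√595)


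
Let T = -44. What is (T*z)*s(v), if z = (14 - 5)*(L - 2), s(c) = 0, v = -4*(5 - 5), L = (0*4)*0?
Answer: 0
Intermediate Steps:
L = 0 (L = 0*0 = 0)
v = 0 (v = -4*0 = 0)
z = -18 (z = (14 - 5)*(0 - 2) = 9*(-2) = -18)
(T*z)*s(v) = -44*(-18)*0 = 792*0 = 0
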